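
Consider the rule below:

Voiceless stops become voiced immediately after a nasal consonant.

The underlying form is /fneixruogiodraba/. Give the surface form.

No segment of /fneixruogiodraba/ meets the structural description of the rule, so the form surfaces unchanged.

fneixruogiodraba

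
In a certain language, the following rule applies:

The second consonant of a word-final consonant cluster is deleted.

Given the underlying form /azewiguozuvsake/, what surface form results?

azewiguozuvsake

No segment of /azewiguozuvsake/ meets the structural description of the rule, so the form surfaces unchanged.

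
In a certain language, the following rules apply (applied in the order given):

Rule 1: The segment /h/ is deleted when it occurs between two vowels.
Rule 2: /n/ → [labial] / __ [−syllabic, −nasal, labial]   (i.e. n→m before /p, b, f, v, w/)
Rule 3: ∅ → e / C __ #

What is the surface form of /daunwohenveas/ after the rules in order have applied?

daumwoemvease

Rule 1 (intervocalic h-deletion): /h/ occurs between vowels /o/ and /e/, so it deletes. /daunwohenveas/ → daunwoenveas.
Rule 2 (nasal place assimilation): /n/ precedes the labial consonant /w/, so it assimilates in place to [m]. /n/ precedes the labial consonant /v/, so it assimilates in place to [m]. /daunwoenveas/ → daumwoemveas.
Rule 3 (final e-epenthesis): the form ends in the consonant /s/, so [e] is inserted word-finally. /daumwoemveas/ → daumwoemvease.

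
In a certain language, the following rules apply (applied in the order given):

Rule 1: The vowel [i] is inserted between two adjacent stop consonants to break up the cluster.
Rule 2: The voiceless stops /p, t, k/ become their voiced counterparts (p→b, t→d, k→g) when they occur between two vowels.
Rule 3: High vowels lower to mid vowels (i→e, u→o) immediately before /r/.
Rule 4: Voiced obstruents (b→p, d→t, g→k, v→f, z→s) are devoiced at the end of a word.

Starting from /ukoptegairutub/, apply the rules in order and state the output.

Rule 1 (stop-cluster i-epenthesis): /p/ and /t/ form a stop–stop cluster, so [i] is inserted between them. /ukoptegairutub/ → ukopitegairutub.
Rule 2 (intervocalic voicing): /k/ is a voiceless stop between vowels /u/ and /o/, so it voices to [g]. /p/ is a voiceless stop between vowels /o/ and /i/, so it voices to [b]. /t/ is a voiceless stop between vowels /i/ and /e/, so it voices to [d]. /t/ is a voiceless stop between vowels /u/ and /u/, so it voices to [d]. /ukopitegairutub/ → ugobidegairudub.
Rule 3 (pre-rhotic lowering): /i/ is a high vowel immediately before /r/, so it lowers to [e]. /ugobidegairudub/ → ugobidegaerudub.
Rule 4 (final devoicing): /b/ is a voiced obstruent in word-final position, so it devoices to [p]. /ugobidegaerudub/ → ugobidegaerudup.

ugobidegaerudup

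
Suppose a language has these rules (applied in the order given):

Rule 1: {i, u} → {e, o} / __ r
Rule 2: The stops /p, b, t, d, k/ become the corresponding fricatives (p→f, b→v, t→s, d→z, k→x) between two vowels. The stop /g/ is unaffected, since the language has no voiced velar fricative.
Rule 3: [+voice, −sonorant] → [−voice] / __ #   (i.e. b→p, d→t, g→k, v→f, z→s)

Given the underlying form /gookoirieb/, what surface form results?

gooxoeriep

Rule 1 (pre-rhotic lowering): /i/ is a high vowel immediately before /r/, so it lowers to [e]. /gookoirieb/ → gookoerieb.
Rule 2 (intervocalic spirantization): /k/ is a stop between vowels /o/ and /o/, so it spirantizes to the fricative [x]. /gookoerieb/ → gooxoerieb.
Rule 3 (final devoicing): /b/ is a voiced obstruent in word-final position, so it devoices to [p]. /gooxoerieb/ → gooxoeriep.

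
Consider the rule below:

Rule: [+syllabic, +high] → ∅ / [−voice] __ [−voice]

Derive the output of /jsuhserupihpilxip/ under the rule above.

/u/ is a high vowel flanked by voiceless consonants /s/ and /h/, so it deletes.
/i/ is a high vowel flanked by voiceless consonants /p/ and /h/, so it deletes.
/i/ is a high vowel flanked by voiceless consonants /x/ and /p/, so it deletes.
The other instances of /u/, /i/ do not occur in the required environment and remain unchanged.
Surface form: [jshseruphpilxp].

jshseruphpilxp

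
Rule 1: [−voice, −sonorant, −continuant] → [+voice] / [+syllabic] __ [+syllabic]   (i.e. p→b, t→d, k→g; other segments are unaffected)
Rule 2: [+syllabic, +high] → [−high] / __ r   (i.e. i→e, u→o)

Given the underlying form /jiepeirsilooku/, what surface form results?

jiebeersiloogu

Rule 1 (intervocalic voicing): /p/ is a voiceless stop between vowels /e/ and /e/, so it voices to [b]. /k/ is a voiceless stop between vowels /o/ and /u/, so it voices to [g]. /jiepeirsilooku/ → jiebeirsiloogu.
Rule 2 (pre-rhotic lowering): /i/ is a high vowel immediately before /r/, so it lowers to [e]. /jiebeirsiloogu/ → jiebeersiloogu.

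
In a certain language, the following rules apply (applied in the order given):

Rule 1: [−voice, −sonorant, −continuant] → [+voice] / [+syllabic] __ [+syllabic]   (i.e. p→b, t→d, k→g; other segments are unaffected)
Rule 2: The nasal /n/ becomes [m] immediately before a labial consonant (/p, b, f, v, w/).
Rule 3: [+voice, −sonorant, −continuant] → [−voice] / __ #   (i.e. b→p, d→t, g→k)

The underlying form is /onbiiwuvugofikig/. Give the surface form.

Rule 1 (intervocalic voicing): /k/ is a voiceless stop between vowels /i/ and /i/, so it voices to [g]. /onbiiwuvugofikig/ → onbiiwuvugofigig.
Rule 2 (nasal place assimilation): /n/ precedes the labial consonant /b/, so it assimilates in place to [m]. /onbiiwuvugofigig/ → ombiiwuvugofigig.
Rule 3 (final devoicing): /g/ is a voiced stop in word-final position, so it devoices to [k]. /ombiiwuvugofigig/ → ombiiwuvugofigik.

ombiiwuvugofigik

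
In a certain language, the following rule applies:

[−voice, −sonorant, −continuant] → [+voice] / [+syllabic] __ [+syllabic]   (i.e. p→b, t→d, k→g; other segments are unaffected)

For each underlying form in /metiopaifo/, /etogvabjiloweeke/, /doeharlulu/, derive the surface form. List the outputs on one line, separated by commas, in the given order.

mediobaifo, edogvabjiloweege, doeharlulu

/metiopaifo/: /t/ is a voiceless stop between vowels /e/ and /i/, so it voices to [d]. /p/ is a voiceless stop between vowels /o/ and /a/, so it voices to [b]. → [mediobaifo].
/etogvabjiloweeke/: /t/ is a voiceless stop between vowels /e/ and /o/, so it voices to [d]. /k/ is a voiceless stop between vowels /e/ and /e/, so it voices to [g]. → [edogvabjiloweege].
/doeharlulu/: the rule's environment is not met; surfaces unchanged as [doeharlulu].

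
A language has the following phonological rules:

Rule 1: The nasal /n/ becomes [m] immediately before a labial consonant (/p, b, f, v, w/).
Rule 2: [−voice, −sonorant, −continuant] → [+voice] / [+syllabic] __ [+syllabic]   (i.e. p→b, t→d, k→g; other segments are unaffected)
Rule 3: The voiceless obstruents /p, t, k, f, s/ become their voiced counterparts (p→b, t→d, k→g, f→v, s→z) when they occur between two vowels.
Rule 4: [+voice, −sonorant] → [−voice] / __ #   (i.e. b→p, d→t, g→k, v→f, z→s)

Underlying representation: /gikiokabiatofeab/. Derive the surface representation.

gigiogabiadoveap

Rule 1 (nasal place assimilation): no segment meets the environment; /gikiokabiatofeab/ is unchanged.
Rule 2 (intervocalic voicing): /k/ is a voiceless stop between vowels /i/ and /i/, so it voices to [g]. /k/ is a voiceless stop between vowels /o/ and /a/, so it voices to [g]. /t/ is a voiceless stop between vowels /a/ and /o/, so it voices to [d]. /gikiokabiatofeab/ → gigiogabiadofeab.
Rule 3 (intervocalic voicing): /f/ is a voiceless obstruent between vowels /o/ and /e/, so it voices to [v]. /gigiogabiadofeab/ → gigiogabiadoveab.
Rule 4 (final devoicing): /b/ is a voiced obstruent in word-final position, so it devoices to [p]. /gigiogabiadoveab/ → gigiogabiadoveap.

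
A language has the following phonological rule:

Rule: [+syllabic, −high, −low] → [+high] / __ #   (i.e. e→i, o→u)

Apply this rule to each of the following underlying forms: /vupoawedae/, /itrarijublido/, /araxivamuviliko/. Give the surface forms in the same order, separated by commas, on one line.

/vupoawedae/: /e/ is a mid vowel in word-final position, so it raises to [i]. → [vupoawedai].
/itrarijublido/: /o/ is a mid vowel in word-final position, so it raises to [u]. → [itrarijublidu].
/araxivamuviliko/: /o/ is a mid vowel in word-final position, so it raises to [u]. → [araxivamuviliku].

vupoawedai, itrarijublidu, araxivamuviliku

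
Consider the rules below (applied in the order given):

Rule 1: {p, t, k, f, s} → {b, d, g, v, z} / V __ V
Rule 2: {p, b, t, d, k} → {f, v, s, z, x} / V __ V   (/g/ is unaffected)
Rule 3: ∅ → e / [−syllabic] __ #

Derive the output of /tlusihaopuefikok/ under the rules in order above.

tluzihaovuevigoke

Rule 1 (intervocalic voicing): /s/ is a voiceless obstruent between vowels /u/ and /i/, so it voices to [z]. /p/ is a voiceless obstruent between vowels /o/ and /u/, so it voices to [b]. /f/ is a voiceless obstruent between vowels /e/ and /i/, so it voices to [v]. /k/ is a voiceless obstruent between vowels /i/ and /o/, so it voices to [g]. /tlusihaopuefikok/ → tluzihaobuevigok.
Rule 2 (intervocalic spirantization): /b/ is a stop between vowels /o/ and /u/, so it spirantizes to the fricative [v]. /tluzihaobuevigok/ → tluzihaovuevigok.
Rule 3 (final e-epenthesis): the form ends in the consonant /k/, so [e] is inserted word-finally. /tluzihaovuevigok/ → tluzihaovuevigoke.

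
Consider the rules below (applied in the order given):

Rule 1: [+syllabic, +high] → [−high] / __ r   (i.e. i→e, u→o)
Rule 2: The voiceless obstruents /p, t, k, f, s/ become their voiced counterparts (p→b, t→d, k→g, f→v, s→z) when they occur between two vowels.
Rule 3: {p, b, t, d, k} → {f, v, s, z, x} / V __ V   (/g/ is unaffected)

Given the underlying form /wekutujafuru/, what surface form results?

Rule 1 (pre-rhotic lowering): /u/ is a high vowel immediately before /r/, so it lowers to [o]. /wekutujafuru/ → wekutujaforu.
Rule 2 (intervocalic voicing): /k/ is a voiceless obstruent between vowels /e/ and /u/, so it voices to [g]. /t/ is a voiceless obstruent between vowels /u/ and /u/, so it voices to [d]. /f/ is a voiceless obstruent between vowels /a/ and /o/, so it voices to [v]. /wekutujaforu/ → wegudujavoru.
Rule 3 (intervocalic spirantization): /d/ is a stop between vowels /u/ and /u/, so it spirantizes to the fricative [z]. /wegudujavoru/ → weguzujavoru.

weguzujavoru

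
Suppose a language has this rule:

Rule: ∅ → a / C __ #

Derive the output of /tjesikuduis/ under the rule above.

the form ends in the consonant /s/, so [a] is inserted word-finally.
Surface form: [tjesikuduisa].

tjesikuduisa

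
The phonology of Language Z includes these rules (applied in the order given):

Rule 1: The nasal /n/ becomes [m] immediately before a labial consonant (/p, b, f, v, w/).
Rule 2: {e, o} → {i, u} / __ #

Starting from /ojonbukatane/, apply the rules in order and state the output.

ojombukatani

Rule 1 (nasal place assimilation): /n/ precedes the labial consonant /b/, so it assimilates in place to [m]. /ojonbukatane/ → ojombukatane.
Rule 2 (final vowel raising): /e/ is a mid vowel in word-final position, so it raises to [i]. /ojombukatane/ → ojombukatani.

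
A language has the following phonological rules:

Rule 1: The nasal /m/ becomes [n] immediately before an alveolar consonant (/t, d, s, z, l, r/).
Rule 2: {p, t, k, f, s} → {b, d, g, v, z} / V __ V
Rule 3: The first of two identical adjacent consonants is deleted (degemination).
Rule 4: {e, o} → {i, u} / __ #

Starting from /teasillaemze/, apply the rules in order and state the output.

Rule 1 (nasal place assimilation): /m/ precedes the alveolar consonant /z/, so it assimilates in place to [n]. /teasillaemze/ → teasillaenze.
Rule 2 (intervocalic voicing): /s/ is a voiceless obstruent between vowels /a/ and /i/, so it voices to [z]. /teasillaenze/ → teazillaenze.
Rule 3 (degemination): /ll/ is a geminate; the first /l/ deletes. /teazillaenze/ → teazilaenze.
Rule 4 (final vowel raising): /e/ is a mid vowel in word-final position, so it raises to [i]. /teazilaenze/ → teazilaenzi.

teazilaenzi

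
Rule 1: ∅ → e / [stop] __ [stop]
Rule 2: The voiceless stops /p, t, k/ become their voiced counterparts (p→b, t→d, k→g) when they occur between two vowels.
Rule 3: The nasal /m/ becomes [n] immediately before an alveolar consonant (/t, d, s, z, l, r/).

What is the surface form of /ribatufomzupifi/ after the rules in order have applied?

ribadufonzubifi

Rule 1 (stop-cluster e-epenthesis): no segment meets the environment; /ribatufomzupifi/ is unchanged.
Rule 2 (intervocalic voicing): /t/ is a voiceless stop between vowels /a/ and /u/, so it voices to [d]. /p/ is a voiceless stop between vowels /u/ and /i/, so it voices to [b]. /ribatufomzupifi/ → ribadufomzubifi.
Rule 3 (nasal place assimilation): /m/ precedes the alveolar consonant /z/, so it assimilates in place to [n]. /ribadufomzubifi/ → ribadufonzubifi.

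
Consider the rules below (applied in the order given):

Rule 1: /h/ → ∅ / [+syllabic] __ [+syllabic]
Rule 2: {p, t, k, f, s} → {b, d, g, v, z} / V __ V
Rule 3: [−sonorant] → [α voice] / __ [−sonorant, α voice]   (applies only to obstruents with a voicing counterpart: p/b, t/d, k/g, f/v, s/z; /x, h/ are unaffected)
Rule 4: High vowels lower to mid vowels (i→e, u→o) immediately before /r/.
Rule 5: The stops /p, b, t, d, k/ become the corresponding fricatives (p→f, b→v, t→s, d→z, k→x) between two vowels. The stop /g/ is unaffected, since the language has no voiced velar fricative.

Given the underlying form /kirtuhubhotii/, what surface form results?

Rule 1 (intervocalic h-deletion): /h/ occurs between vowels /u/ and /u/, so it deletes. /kirtuhubhotii/ → kirtuubhotii.
Rule 2 (intervocalic voicing): /t/ is a voiceless obstruent between vowels /o/ and /i/, so it voices to [d]. /kirtuubhotii/ → kirtuubhodii.
Rule 3 (regressive voicing assimilation): /b/ precedes the voiceless obstruent /h/, so it devoices to [p] by assimilation. /kirtuubhodii/ → kirtuuphodii.
Rule 4 (pre-rhotic lowering): /i/ is a high vowel immediately before /r/, so it lowers to [e]. /kirtuuphodii/ → kertuuphodii.
Rule 5 (intervocalic spirantization): /d/ is a stop between vowels /o/ and /i/, so it spirantizes to the fricative [z]. /kertuuphodii/ → kertuuphozii.

kertuuphozii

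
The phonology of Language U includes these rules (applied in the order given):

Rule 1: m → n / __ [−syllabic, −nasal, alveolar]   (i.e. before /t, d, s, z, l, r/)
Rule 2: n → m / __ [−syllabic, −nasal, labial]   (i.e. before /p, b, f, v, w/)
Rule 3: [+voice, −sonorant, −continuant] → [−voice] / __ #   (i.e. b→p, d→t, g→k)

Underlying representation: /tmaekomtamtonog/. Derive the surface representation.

Rule 1 (nasal place assimilation): /m/ precedes the alveolar consonant /t/, so it assimilates in place to [n]. /m/ precedes the alveolar consonant /t/, so it assimilates in place to [n]. /tmaekomtamtonog/ → tmaekontantonog.
Rule 2 (nasal place assimilation): no segment meets the environment; /tmaekontantonog/ is unchanged.
Rule 3 (final devoicing): /g/ is a voiced stop in word-final position, so it devoices to [k]. /tmaekontantonog/ → tmaekontantonok.

tmaekontantonok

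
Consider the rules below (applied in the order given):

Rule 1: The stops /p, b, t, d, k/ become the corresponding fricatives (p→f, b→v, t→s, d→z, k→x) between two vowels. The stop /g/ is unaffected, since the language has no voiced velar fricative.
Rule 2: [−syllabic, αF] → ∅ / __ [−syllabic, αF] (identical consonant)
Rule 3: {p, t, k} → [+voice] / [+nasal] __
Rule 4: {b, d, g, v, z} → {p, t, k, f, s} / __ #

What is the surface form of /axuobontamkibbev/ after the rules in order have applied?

Rule 1 (intervocalic spirantization): /b/ is a stop between vowels /o/ and /o/, so it spirantizes to the fricative [v]. /axuobontamkibbev/ → axuovontamkibbev.
Rule 2 (degemination): /bb/ is a geminate; the first /b/ deletes. /axuovontamkibbev/ → axuovontamkibev.
Rule 3 (post-nasal voicing): /t/ is a voiceless stop immediately after the nasal /n/, so it voices to [d]. /k/ is a voiceless stop immediately after the nasal /m/, so it voices to [g]. /axuovontamkibev/ → axuovondamgibev.
Rule 4 (final devoicing): /v/ is a voiced obstruent in word-final position, so it devoices to [f]. /axuovondamgibev/ → axuovondamgibef.

axuovondamgibef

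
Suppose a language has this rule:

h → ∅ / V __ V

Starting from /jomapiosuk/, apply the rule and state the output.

jomapiosuk

No segment of /jomapiosuk/ meets the structural description of the rule, so the form surfaces unchanged.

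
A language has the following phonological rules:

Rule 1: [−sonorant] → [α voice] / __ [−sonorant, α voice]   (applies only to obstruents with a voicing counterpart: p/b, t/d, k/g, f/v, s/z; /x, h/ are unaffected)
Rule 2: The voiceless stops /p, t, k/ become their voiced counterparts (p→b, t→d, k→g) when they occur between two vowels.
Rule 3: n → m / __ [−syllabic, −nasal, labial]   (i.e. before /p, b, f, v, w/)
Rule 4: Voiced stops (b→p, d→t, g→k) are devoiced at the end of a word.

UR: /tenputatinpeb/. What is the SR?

Rule 1 (regressive voicing assimilation): no segment meets the environment; /tenputatinpeb/ is unchanged.
Rule 2 (intervocalic voicing): /t/ is a voiceless stop between vowels /u/ and /a/, so it voices to [d]. /t/ is a voiceless stop between vowels /a/ and /i/, so it voices to [d]. /tenputatinpeb/ → tenpudadinpeb.
Rule 3 (nasal place assimilation): /n/ precedes the labial consonant /p/, so it assimilates in place to [m]. /n/ precedes the labial consonant /p/, so it assimilates in place to [m]. /tenpudadinpeb/ → tempudadimpeb.
Rule 4 (final devoicing): /b/ is a voiced stop in word-final position, so it devoices to [p]. /tempudadimpeb/ → tempudadimpep.

tempudadimpep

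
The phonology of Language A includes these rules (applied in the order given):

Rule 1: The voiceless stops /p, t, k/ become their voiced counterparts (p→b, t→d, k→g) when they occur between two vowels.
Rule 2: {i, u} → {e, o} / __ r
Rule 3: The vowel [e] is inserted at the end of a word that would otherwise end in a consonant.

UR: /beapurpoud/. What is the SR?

beaborpoude

Rule 1 (intervocalic voicing): /p/ is a voiceless stop between vowels /a/ and /u/, so it voices to [b]. /beapurpoud/ → beaburpoud.
Rule 2 (pre-rhotic lowering): /u/ is a high vowel immediately before /r/, so it lowers to [o]. /beaburpoud/ → beaborpoud.
Rule 3 (final e-epenthesis): the form ends in the consonant /d/, so [e] is inserted word-finally. /beaborpoud/ → beaborpoude.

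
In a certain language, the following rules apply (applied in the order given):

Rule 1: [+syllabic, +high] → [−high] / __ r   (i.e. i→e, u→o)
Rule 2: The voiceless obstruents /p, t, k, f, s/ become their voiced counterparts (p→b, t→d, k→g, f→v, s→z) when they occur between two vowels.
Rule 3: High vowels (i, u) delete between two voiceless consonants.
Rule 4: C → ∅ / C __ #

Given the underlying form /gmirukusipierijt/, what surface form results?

Rule 1 (pre-rhotic lowering): /i/ is a high vowel immediately before /r/, so it lowers to [e]. /gmirukusipierijt/ → gmerukusipierijt.
Rule 2 (intervocalic voicing): /k/ is a voiceless obstruent between vowels /u/ and /u/, so it voices to [g]. /s/ is a voiceless obstruent between vowels /u/ and /i/, so it voices to [z]. /p/ is a voiceless obstruent between vowels /i/ and /i/, so it voices to [b]. /gmerukusipierijt/ → gmeruguzibierijt.
Rule 3 (high vowel syncope): no segment meets the environment; /gmeruguzibierijt/ is unchanged.
Rule 4 (final cluster simplification): /t/ is the second consonant of a word-final cluster /jt/, so it deletes. /gmeruguzibierijt/ → gmeruguzibierij.

gmeruguzibierij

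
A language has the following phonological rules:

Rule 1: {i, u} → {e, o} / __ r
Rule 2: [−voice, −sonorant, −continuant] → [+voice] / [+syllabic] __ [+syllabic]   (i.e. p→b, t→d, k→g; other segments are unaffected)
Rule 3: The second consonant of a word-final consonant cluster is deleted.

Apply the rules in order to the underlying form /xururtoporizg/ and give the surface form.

xorortoboriz

Rule 1 (pre-rhotic lowering): /u/ is a high vowel immediately before /r/, so it lowers to [o]. /u/ is a high vowel immediately before /r/, so it lowers to [o]. /xururtoporizg/ → xorortoporizg.
Rule 2 (intervocalic voicing): /p/ is a voiceless stop between vowels /o/ and /o/, so it voices to [b]. /xorortoporizg/ → xorortoborizg.
Rule 3 (final cluster simplification): /g/ is the second consonant of a word-final cluster /zg/, so it deletes. /xorortoborizg/ → xorortoboriz.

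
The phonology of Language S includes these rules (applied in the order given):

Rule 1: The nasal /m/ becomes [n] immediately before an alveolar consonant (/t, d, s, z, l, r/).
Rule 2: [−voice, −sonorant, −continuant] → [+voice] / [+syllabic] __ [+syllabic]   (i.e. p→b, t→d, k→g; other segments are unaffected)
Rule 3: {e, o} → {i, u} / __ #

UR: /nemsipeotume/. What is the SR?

Rule 1 (nasal place assimilation): /m/ precedes the alveolar consonant /s/, so it assimilates in place to [n]. /nemsipeotume/ → nensipeotume.
Rule 2 (intervocalic voicing): /p/ is a voiceless stop between vowels /i/ and /e/, so it voices to [b]. /t/ is a voiceless stop between vowels /o/ and /u/, so it voices to [d]. /nensipeotume/ → nensibeodume.
Rule 3 (final vowel raising): /e/ is a mid vowel in word-final position, so it raises to [i]. /nensibeodume/ → nensibeodumi.

nensibeodumi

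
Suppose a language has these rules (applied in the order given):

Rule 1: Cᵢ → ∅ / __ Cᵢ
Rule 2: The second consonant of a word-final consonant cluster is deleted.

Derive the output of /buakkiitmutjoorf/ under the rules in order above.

buakiitmutjoor

Rule 1 (degemination): /kk/ is a geminate; the first /k/ deletes. /buakkiitmutjoorf/ → buakiitmutjoorf.
Rule 2 (final cluster simplification): /f/ is the second consonant of a word-final cluster /rf/, so it deletes. /buakiitmutjoorf/ → buakiitmutjoor.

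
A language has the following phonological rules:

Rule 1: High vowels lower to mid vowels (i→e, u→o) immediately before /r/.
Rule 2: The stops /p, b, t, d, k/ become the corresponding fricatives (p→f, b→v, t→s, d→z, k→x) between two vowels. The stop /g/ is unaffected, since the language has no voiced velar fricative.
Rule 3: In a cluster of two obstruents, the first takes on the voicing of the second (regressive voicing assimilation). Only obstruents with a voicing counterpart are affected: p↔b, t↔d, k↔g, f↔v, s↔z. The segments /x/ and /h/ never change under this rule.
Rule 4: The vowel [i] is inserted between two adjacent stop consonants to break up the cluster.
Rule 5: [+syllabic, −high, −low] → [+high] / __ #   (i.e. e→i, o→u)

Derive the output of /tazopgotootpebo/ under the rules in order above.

Rule 1 (pre-rhotic lowering): no segment meets the environment; /tazopgotootpebo/ is unchanged.
Rule 2 (intervocalic spirantization): /t/ is a stop between vowels /o/ and /o/, so it spirantizes to the fricative [s]. /b/ is a stop between vowels /e/ and /o/, so it spirantizes to the fricative [v]. /tazopgotootpebo/ → tazopgosootpevo.
Rule 3 (regressive voicing assimilation): /p/ precedes the voiced obstruent /g/, so it voices to [b] by assimilation. /tazopgosootpevo/ → tazobgosootpevo.
Rule 4 (stop-cluster i-epenthesis): /b/ and /g/ form a stop–stop cluster, so [i] is inserted between them. /t/ and /p/ form a stop–stop cluster, so [i] is inserted between them. /tazobgosootpevo/ → tazobigosootipevo.
Rule 5 (final vowel raising): /o/ is a mid vowel in word-final position, so it raises to [u]. /tazobigosootipevo/ → tazobigosootipevu.

tazobigosootipevu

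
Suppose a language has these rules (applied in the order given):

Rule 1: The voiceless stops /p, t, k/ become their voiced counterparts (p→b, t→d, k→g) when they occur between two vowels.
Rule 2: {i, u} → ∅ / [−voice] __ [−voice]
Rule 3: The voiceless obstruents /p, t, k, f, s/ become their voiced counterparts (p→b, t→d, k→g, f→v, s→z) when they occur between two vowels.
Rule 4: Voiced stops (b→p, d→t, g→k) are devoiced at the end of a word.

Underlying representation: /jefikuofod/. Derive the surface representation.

jeviguovot

Rule 1 (intervocalic voicing): /k/ is a voiceless stop between vowels /i/ and /u/, so it voices to [g]. /jefikuofod/ → jefiguofod.
Rule 2 (high vowel syncope): no segment meets the environment; /jefiguofod/ is unchanged.
Rule 3 (intervocalic voicing): /f/ is a voiceless obstruent between vowels /e/ and /i/, so it voices to [v]. /f/ is a voiceless obstruent between vowels /o/ and /o/, so it voices to [v]. /jefiguofod/ → jeviguovod.
Rule 4 (final devoicing): /d/ is a voiced stop in word-final position, so it devoices to [t]. /jeviguovod/ → jeviguovot.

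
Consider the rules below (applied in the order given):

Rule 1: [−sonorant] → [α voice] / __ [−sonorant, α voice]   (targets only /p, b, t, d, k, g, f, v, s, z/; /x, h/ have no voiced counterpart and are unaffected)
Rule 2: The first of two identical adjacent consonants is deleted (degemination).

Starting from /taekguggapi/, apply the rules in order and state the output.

taegugapi

Rule 1 (regressive voicing assimilation): /k/ precedes the voiced obstruent /g/, so it voices to [g] by assimilation. /taekguggapi/ → taegguggapi.
Rule 2 (degemination): /gg/ is a geminate; the first /g/ deletes. /gg/ is a geminate; the first /g/ deletes. /taegguggapi/ → taegugapi.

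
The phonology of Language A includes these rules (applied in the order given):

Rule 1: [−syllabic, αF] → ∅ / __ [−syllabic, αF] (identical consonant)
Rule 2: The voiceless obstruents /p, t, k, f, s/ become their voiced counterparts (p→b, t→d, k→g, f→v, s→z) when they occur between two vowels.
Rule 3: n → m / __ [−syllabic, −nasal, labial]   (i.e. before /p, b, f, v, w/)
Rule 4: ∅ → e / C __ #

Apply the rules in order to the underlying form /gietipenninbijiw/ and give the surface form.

Rule 1 (degemination): /nn/ is a geminate; the first /n/ deletes. /gietipenninbijiw/ → gietipeninbijiw.
Rule 2 (intervocalic voicing): /t/ is a voiceless obstruent between vowels /e/ and /i/, so it voices to [d]. /p/ is a voiceless obstruent between vowels /i/ and /e/, so it voices to [b]. /gietipeninbijiw/ → giedibeninbijiw.
Rule 3 (nasal place assimilation): /n/ precedes the labial consonant /b/, so it assimilates in place to [m]. /giedibeninbijiw/ → giedibenimbijiw.
Rule 4 (final e-epenthesis): the form ends in the consonant /w/, so [e] is inserted word-finally. /giedibenimbijiw/ → giedibenimbijiwe.

giedibenimbijiwe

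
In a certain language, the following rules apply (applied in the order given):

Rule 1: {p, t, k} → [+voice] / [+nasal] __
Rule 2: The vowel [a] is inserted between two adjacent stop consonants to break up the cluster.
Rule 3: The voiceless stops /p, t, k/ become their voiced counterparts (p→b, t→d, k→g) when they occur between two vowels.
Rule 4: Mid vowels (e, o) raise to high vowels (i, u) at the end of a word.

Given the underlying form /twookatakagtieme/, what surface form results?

Rule 1 (post-nasal voicing): no segment meets the environment; /twookatakagtieme/ is unchanged.
Rule 2 (stop-cluster a-epenthesis): /g/ and /t/ form a stop–stop cluster, so [a] is inserted between them. /twookatakagtieme/ → twookatakagatieme.
Rule 3 (intervocalic voicing): /k/ is a voiceless stop between vowels /o/ and /a/, so it voices to [g]. /t/ is a voiceless stop between vowels /a/ and /a/, so it voices to [d]. /k/ is a voiceless stop between vowels /a/ and /a/, so it voices to [g]. /t/ is a voiceless stop between vowels /a/ and /i/, so it voices to [d]. /twookatakagatieme/ → twoogadagagadieme.
Rule 4 (final vowel raising): /e/ is a mid vowel in word-final position, so it raises to [i]. /twoogadagagadieme/ → twoogadagagadiemi.

twoogadagagadiemi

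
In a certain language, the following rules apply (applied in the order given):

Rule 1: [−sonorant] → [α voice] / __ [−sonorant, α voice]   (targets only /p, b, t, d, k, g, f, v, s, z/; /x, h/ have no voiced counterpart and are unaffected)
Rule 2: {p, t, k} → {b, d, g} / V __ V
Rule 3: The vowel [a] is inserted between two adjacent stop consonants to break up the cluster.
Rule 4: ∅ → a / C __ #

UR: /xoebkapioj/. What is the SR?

xoepakabioja

Rule 1 (regressive voicing assimilation): /b/ precedes the voiceless obstruent /k/, so it devoices to [p] by assimilation. /xoebkapioj/ → xoepkapioj.
Rule 2 (intervocalic voicing): /p/ is a voiceless stop between vowels /a/ and /i/, so it voices to [b]. /xoepkapioj/ → xoepkabioj.
Rule 3 (stop-cluster a-epenthesis): /p/ and /k/ form a stop–stop cluster, so [a] is inserted between them. /xoepkabioj/ → xoepakabioj.
Rule 4 (final a-epenthesis): the form ends in the consonant /j/, so [a] is inserted word-finally. /xoepakabioj/ → xoepakabioja.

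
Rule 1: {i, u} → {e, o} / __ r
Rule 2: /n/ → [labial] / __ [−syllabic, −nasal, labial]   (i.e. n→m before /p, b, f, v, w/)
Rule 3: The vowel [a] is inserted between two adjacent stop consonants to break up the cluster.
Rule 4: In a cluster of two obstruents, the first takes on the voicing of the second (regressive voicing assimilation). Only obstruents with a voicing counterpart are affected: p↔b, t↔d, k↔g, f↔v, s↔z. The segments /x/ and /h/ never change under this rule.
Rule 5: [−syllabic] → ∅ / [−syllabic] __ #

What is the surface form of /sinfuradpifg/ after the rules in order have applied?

Rule 1 (pre-rhotic lowering): /u/ is a high vowel immediately before /r/, so it lowers to [o]. /sinfuradpifg/ → sinforadpifg.
Rule 2 (nasal place assimilation): /n/ precedes the labial consonant /f/, so it assimilates in place to [m]. /sinforadpifg/ → simforadpifg.
Rule 3 (stop-cluster a-epenthesis): /d/ and /p/ form a stop–stop cluster, so [a] is inserted between them. /simforadpifg/ → simforadapifg.
Rule 4 (regressive voicing assimilation): /f/ precedes the voiced obstruent /g/, so it voices to [v] by assimilation. /simforadapifg/ → simforadapivg.
Rule 5 (final cluster simplification): /g/ is the second consonant of a word-final cluster /vg/, so it deletes. /simforadapivg/ → simforadapiv.

simforadapiv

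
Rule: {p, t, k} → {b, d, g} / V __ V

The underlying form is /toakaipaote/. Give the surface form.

toagaibaode

Scanning /toakaipaote/: /t/ at position 1 is not in the conditioning environment; /k/ is a voiceless stop between vowels /a/ and /a/, so it voices to [g]; /p/ is a voiceless stop between vowels /i/ and /a/, so it voices to [b]; /t/ is a voiceless stop between vowels /o/ and /e/, so it voices to [d].
Result: [toagaibaode].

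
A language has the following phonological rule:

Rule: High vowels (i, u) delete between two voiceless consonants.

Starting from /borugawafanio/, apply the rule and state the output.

No segment of /borugawafanio/ meets the structural description of the rule, so the form surfaces unchanged.

borugawafanio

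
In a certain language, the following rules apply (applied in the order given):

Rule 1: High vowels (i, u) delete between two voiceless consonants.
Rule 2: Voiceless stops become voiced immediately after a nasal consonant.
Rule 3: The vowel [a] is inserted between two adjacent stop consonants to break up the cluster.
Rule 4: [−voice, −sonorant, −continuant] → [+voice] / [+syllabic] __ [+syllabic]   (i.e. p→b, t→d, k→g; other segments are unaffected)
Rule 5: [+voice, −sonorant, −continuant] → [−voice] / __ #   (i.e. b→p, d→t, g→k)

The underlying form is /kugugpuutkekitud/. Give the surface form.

Rule 1 (high vowel syncope): /i/ is a high vowel flanked by voiceless consonants /k/ and /t/, so it deletes. /kugugpuutkekitud/ → kugugpuutkektud.
Rule 2 (post-nasal voicing): no segment meets the environment; /kugugpuutkektud/ is unchanged.
Rule 3 (stop-cluster a-epenthesis): /g/ and /p/ form a stop–stop cluster, so [a] is inserted between them. /t/ and /k/ form a stop–stop cluster, so [a] is inserted between them. /k/ and /t/ form a stop–stop cluster, so [a] is inserted between them. /kugugpuutkektud/ → kugugapuutakekatud.
Rule 4 (intervocalic voicing): /p/ is a voiceless stop between vowels /a/ and /u/, so it voices to [b]. /t/ is a voiceless stop between vowels /u/ and /a/, so it voices to [d]. /k/ is a voiceless stop between vowels /a/ and /e/, so it voices to [g]. /k/ is a voiceless stop between vowels /e/ and /a/, so it voices to [g]. /t/ is a voiceless stop between vowels /a/ and /u/, so it voices to [d]. /kugugapuutakekatud/ → kugugabuudagegadud.
Rule 5 (final devoicing): /d/ is a voiced stop in word-final position, so it devoices to [t]. /kugugabuudagegadud/ → kugugabuudagegadut.

kugugabuudagegadut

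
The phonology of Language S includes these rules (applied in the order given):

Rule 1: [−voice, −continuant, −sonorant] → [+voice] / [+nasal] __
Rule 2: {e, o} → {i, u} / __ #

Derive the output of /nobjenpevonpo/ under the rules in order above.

nobjenbevonbu

Rule 1 (post-nasal voicing): /p/ is a voiceless stop immediately after the nasal /n/, so it voices to [b]. /p/ is a voiceless stop immediately after the nasal /n/, so it voices to [b]. /nobjenpevonpo/ → nobjenbevonbo.
Rule 2 (final vowel raising): /o/ is a mid vowel in word-final position, so it raises to [u]. /nobjenbevonbo/ → nobjenbevonbu.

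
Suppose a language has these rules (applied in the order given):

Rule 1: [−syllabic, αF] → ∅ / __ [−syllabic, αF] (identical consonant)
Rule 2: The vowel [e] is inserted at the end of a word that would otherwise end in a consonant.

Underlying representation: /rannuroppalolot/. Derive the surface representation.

ranuropalolote

Rule 1 (degemination): /nn/ is a geminate; the first /n/ deletes. /pp/ is a geminate; the first /p/ deletes. /rannuroppalolot/ → ranuropalolot.
Rule 2 (final e-epenthesis): the form ends in the consonant /t/, so [e] is inserted word-finally. /ranuropalolot/ → ranuropalolote.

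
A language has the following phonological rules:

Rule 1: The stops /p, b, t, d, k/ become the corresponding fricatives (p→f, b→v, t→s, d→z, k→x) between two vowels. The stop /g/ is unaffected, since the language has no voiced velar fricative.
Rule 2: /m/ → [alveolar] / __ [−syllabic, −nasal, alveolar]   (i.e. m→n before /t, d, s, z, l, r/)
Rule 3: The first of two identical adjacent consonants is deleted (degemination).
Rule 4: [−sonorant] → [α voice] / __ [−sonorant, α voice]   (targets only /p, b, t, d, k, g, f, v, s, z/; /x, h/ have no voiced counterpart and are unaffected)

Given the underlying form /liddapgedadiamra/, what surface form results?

lidabgezazianra

Rule 1 (intervocalic spirantization): /d/ is a stop between vowels /e/ and /a/, so it spirantizes to the fricative [z]. /d/ is a stop between vowels /a/ and /i/, so it spirantizes to the fricative [z]. /liddapgedadiamra/ → liddapgezaziamra.
Rule 2 (nasal place assimilation): /m/ precedes the alveolar consonant /r/, so it assimilates in place to [n]. /liddapgezaziamra/ → liddapgezazianra.
Rule 3 (degemination): /dd/ is a geminate; the first /d/ deletes. /liddapgezazianra/ → lidapgezazianra.
Rule 4 (regressive voicing assimilation): /p/ precedes the voiced obstruent /g/, so it voices to [b] by assimilation. /lidapgezazianra/ → lidabgezazianra.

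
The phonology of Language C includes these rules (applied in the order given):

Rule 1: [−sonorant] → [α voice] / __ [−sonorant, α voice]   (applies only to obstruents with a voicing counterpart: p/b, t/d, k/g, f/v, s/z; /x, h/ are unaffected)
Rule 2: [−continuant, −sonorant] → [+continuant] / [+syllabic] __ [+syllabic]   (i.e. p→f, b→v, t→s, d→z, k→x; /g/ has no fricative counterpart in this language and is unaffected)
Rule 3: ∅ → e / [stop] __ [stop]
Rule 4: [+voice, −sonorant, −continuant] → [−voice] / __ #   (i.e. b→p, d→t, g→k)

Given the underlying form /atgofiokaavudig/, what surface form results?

Rule 1 (regressive voicing assimilation): /t/ precedes the voiced obstruent /g/, so it voices to [d] by assimilation. /atgofiokaavudig/ → adgofiokaavudig.
Rule 2 (intervocalic spirantization): /k/ is a stop between vowels /o/ and /a/, so it spirantizes to the fricative [x]. /d/ is a stop between vowels /u/ and /i/, so it spirantizes to the fricative [z]. /adgofiokaavudig/ → adgofioxaavuzig.
Rule 3 (stop-cluster e-epenthesis): /d/ and /g/ form a stop–stop cluster, so [e] is inserted between them. /adgofioxaavuzig/ → adegofioxaavuzig.
Rule 4 (final devoicing): /g/ is a voiced stop in word-final position, so it devoices to [k]. /adegofioxaavuzig/ → adegofioxaavuzik.

adegofioxaavuzik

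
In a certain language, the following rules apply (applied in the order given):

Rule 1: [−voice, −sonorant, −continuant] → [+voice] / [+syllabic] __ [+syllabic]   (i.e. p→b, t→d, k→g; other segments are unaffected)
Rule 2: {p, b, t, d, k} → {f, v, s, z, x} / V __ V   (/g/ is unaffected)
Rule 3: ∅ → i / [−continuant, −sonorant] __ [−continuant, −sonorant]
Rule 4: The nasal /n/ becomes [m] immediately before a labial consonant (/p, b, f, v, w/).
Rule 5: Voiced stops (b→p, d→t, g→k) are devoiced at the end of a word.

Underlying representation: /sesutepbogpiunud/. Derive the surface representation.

Rule 1 (intervocalic voicing): /t/ is a voiceless stop between vowels /u/ and /e/, so it voices to [d]. /sesutepbogpiunud/ → sesudepbogpiunud.
Rule 2 (intervocalic spirantization): /d/ is a stop between vowels /u/ and /e/, so it spirantizes to the fricative [z]. /sesudepbogpiunud/ → sesuzepbogpiunud.
Rule 3 (stop-cluster i-epenthesis): /p/ and /b/ form a stop–stop cluster, so [i] is inserted between them. /g/ and /p/ form a stop–stop cluster, so [i] is inserted between them. /sesuzepbogpiunud/ → sesuzepibogipiunud.
Rule 4 (nasal place assimilation): no segment meets the environment; /sesuzepibogipiunud/ is unchanged.
Rule 5 (final devoicing): /d/ is a voiced stop in word-final position, so it devoices to [t]. /sesuzepibogipiunud/ → sesuzepibogipiunut.

sesuzepibogipiunut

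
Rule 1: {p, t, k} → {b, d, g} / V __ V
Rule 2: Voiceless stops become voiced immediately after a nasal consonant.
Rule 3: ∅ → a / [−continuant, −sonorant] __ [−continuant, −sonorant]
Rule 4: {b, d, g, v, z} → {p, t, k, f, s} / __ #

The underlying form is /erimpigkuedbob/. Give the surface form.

Rule 1 (intervocalic voicing): no segment meets the environment; /erimpigkuedbob/ is unchanged.
Rule 2 (post-nasal voicing): /p/ is a voiceless stop immediately after the nasal /m/, so it voices to [b]. /erimpigkuedbob/ → erimbigkuedbob.
Rule 3 (stop-cluster a-epenthesis): /g/ and /k/ form a stop–stop cluster, so [a] is inserted between them. /d/ and /b/ form a stop–stop cluster, so [a] is inserted between them. /erimbigkuedbob/ → erimbigakuedabob.
Rule 4 (final devoicing): /b/ is a voiced obstruent in word-final position, so it devoices to [p]. /erimbigakuedabob/ → erimbigakuedabop.

erimbigakuedabop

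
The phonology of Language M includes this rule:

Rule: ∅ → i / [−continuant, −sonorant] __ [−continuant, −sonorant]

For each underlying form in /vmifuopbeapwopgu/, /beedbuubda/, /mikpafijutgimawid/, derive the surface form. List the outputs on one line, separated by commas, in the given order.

vmifuopibeapwopigu, beedibuubida, mikipafijutigimawid

/vmifuopbeapwopgu/: /p/ and /b/ form a stop–stop cluster, so [i] is inserted between them. /p/ and /g/ form a stop–stop cluster, so [i] is inserted between them. → [vmifuopibeapwopigu].
/beedbuubda/: /d/ and /b/ form a stop–stop cluster, so [i] is inserted between them. /b/ and /d/ form a stop–stop cluster, so [i] is inserted between them. → [beedibuubida].
/mikpafijutgimawid/: /k/ and /p/ form a stop–stop cluster, so [i] is inserted between them. /t/ and /g/ form a stop–stop cluster, so [i] is inserted between them. → [mikipafijutigimawid].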